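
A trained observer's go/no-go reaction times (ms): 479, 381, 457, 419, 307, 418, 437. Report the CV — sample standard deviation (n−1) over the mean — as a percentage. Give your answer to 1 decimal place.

n = 7, Σ = 2898, M = 414.0000
Σ(x−M)² = 19182.000; s = √(19182.000/6) = 56.5420
CV = 56.5420 / 414.0000 = 0.13657 = 13.657%

13.7%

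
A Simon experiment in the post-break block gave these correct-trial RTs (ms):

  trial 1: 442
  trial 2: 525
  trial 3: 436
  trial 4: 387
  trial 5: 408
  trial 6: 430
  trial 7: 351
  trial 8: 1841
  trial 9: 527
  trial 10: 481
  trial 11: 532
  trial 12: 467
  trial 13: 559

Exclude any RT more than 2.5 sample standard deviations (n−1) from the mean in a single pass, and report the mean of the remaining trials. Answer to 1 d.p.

462.1 ms

n = 13, ΣRT = 7386, M = 568.154
Σ(x−M)² = 1800999.69; s = √(1800999.69/12) = 387.406
Cutoffs: 568.154 ± 2.5·387.406 → [-400.4, 1536.7]
Outside: 1841 → excluded.
Retained (n=12): Σ = 5545, mean = 5545/12 = 462.083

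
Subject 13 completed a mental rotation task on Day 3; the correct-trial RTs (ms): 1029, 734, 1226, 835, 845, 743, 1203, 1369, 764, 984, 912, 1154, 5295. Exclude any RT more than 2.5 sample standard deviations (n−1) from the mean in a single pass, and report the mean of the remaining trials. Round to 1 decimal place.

n = 13, ΣRT = 17093, M = 1314.846
Σ(x−M)² = 17663113.69; s = √(17663113.69/12) = 1213.230
Cutoffs: 1314.846 ± 2.5·1213.230 → [-1718.2, 4347.9]
Outside: 5295 → excluded.
Retained (n=12): Σ = 11798, mean = 11798/12 = 983.167

983.2 ms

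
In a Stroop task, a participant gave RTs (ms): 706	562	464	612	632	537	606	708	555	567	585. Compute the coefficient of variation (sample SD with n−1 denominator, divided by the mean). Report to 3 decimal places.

0.120

n = 11, Σ = 6534, M = 594.0000
Σ(x−M)² = 50956.000; s = √(50956.000/10) = 71.3835
CV = 71.3835 / 594.0000 = 0.12017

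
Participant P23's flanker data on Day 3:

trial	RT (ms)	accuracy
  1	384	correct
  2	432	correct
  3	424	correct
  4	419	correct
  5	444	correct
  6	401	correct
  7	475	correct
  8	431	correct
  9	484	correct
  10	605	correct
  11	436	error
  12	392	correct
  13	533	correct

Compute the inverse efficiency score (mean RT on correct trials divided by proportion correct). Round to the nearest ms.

Correct trials (n=12): 384, 432, 424, 419, 444, 401, 475, 431, 484, 605, 392, 533
Mean correct RT = 5424/12 = 452.0000 ms
Proportion correct = 12/13
IES = 452.0000 / (12/13) = 489.667 ms

490 ms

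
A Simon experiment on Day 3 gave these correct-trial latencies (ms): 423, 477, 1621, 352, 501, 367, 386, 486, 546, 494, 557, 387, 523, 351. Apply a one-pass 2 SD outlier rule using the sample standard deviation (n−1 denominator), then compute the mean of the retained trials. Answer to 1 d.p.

n = 14, ΣRT = 7471, M = 533.643
Σ(x−M)² = 1340939.21; s = √(1340939.21/13) = 321.168
Cutoffs: 533.643 ± 2·321.168 → [-108.7, 1176.0]
Outside: 1621 → excluded.
Retained (n=13): Σ = 5850, mean = 5850/13 = 450.000

450.0 ms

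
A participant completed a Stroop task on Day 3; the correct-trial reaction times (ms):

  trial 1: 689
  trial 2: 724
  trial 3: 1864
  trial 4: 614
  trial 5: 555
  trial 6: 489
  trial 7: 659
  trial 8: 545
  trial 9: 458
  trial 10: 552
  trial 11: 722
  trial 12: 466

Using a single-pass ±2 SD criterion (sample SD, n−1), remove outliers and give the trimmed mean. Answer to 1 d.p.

588.5 ms

n = 12, ΣRT = 8337, M = 694.750
Σ(x−M)² = 1589618.25; s = √(1589618.25/11) = 380.146
Cutoffs: 694.750 ± 2·380.146 → [-65.5, 1455.0]
Outside: 1864 → excluded.
Retained (n=11): Σ = 6473, mean = 6473/11 = 588.455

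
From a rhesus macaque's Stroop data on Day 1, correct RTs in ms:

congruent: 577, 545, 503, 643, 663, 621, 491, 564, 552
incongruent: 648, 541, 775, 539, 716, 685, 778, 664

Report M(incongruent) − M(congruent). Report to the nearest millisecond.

M(congruent) = 5159/9 = 573.222
M(incongruent) = 5346/8 = 668.250
Difference = 668.250 − 573.222 = 95.028 ms

95 ms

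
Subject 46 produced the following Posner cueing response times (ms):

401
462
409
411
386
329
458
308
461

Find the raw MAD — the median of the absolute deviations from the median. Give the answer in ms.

49 ms

Sorted: 308, 329, 386, 401, 409, 411, 458, 461, 462 → median = 409
|x − 409|: 8, 53, 0, 2, 23, 80, 49, 101, 52
Sorted deviations: 0, 2, 8, 23, 49, 52, 53, 80, 101 → MAD = 49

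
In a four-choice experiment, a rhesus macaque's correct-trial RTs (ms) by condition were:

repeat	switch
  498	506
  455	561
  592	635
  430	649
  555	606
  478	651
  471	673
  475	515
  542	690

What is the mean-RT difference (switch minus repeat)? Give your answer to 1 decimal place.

110.0 ms

M(repeat) = 4496/9 = 499.556
M(switch) = 5486/9 = 609.556
Difference = 609.556 − 499.556 = 110.000 ms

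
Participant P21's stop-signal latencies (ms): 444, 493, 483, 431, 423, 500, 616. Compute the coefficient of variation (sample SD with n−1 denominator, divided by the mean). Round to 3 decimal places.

0.136

n = 7, Σ = 3390, M = 484.2857
Σ(x−M)² = 25891.429; s = √(25891.429/6) = 65.6905
CV = 65.6905 / 484.2857 = 0.13564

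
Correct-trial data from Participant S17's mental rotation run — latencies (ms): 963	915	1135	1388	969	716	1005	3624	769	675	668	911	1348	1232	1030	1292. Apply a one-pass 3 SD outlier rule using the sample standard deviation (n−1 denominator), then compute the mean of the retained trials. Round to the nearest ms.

n = 16, ΣRT = 18640, M = 1165.000
Σ(x−M)² = 7247004.00; s = √(7247004.00/15) = 695.078
Cutoffs: 1165.000 ± 3·695.078 → [-920.2, 3250.2]
Outside: 3624 → excluded.
Retained (n=15): Σ = 15016, mean = 15016/15 = 1001.067

1001 ms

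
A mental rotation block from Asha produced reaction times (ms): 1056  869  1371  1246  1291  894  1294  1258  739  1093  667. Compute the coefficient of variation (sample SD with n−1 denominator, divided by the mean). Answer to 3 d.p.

n = 11, Σ = 11778, M = 1070.7273
Σ(x−M)² = 600004.182; s = √(600004.182/10) = 244.9498
CV = 244.9498 / 1070.7273 = 0.22877

0.229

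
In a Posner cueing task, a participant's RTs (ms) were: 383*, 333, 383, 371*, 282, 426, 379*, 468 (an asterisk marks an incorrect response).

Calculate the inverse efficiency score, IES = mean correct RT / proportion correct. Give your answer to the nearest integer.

605 ms

Correct trials (n=5): 333, 383, 282, 426, 468
Mean correct RT = 1892/5 = 378.4000 ms
Proportion correct = 5/8
IES = 378.4000 / (5/8) = 605.440 ms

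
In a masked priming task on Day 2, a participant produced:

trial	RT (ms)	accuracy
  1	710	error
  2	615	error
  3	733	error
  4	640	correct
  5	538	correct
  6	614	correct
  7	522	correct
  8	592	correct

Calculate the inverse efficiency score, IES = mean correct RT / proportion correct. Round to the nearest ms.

930 ms

Correct trials (n=5): 640, 538, 614, 522, 592
Mean correct RT = 2906/5 = 581.2000 ms
Proportion correct = 5/8
IES = 581.2000 / (5/8) = 929.920 ms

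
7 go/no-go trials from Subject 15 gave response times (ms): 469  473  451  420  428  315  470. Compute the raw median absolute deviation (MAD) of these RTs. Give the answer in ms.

Sorted: 315, 420, 428, 451, 469, 470, 473 → median = 451
|x − 451|: 18, 22, 0, 31, 23, 136, 19
Sorted deviations: 0, 18, 19, 22, 23, 31, 136 → MAD = 22

22 ms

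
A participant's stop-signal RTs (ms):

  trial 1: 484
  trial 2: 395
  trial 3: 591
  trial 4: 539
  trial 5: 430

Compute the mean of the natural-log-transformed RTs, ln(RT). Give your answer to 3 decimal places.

ln(RT): 6.1821, 5.9789, 6.3818, 6.2897, 6.0638
Σ ln(RT) = 30.8963
Mean = 30.8963/5 = 6.17926

6.179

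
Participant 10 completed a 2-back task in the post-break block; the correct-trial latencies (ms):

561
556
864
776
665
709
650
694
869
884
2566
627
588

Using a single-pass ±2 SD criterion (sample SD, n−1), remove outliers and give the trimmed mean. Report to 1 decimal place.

n = 13, ΣRT = 11009, M = 846.846
Σ(x−M)² = 3358487.69; s = √(3358487.69/12) = 529.031
Cutoffs: 846.846 ± 2·529.031 → [-211.2, 1904.9]
Outside: 2566 → excluded.
Retained (n=12): Σ = 8443, mean = 8443/12 = 703.583

703.6 ms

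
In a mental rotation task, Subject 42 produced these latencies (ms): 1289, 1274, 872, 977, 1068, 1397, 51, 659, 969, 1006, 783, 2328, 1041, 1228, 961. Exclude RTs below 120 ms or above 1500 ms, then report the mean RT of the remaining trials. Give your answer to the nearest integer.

1040 ms

Excluded: 51, 2328
Retained (n=13): Σ = 13524
Mean = 13524/13 = 1040.3077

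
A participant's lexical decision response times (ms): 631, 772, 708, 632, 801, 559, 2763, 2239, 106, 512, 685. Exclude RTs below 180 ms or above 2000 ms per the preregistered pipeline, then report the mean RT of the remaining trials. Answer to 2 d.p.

Excluded: 106, 2239, 2763
Retained (n=8): Σ = 5300
Mean = 5300/8 = 662.5000

662.50 ms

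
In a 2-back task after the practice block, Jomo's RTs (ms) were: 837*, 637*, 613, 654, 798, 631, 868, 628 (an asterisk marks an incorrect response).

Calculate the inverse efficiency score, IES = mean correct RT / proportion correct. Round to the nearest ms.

Correct trials (n=6): 613, 654, 798, 631, 868, 628
Mean correct RT = 4192/6 = 698.6667 ms
Proportion correct = 6/8
IES = 698.6667 / (6/8) = 931.556 ms

932 ms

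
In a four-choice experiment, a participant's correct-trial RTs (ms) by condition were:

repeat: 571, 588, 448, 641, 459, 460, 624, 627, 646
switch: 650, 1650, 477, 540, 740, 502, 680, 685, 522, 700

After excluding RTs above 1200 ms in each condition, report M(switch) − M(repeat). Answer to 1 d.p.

48.0 ms

switch: exclude 1650
M(repeat) = 5064/9 = 562.667
M(switch) = 5496/9 = 610.667
Difference = 610.667 − 562.667 = 48.000 ms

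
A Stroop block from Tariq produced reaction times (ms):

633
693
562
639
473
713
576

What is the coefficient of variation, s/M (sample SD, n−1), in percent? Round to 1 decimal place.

n = 7, Σ = 4289, M = 612.7143
Σ(x−M)² = 41045.429; s = √(41045.429/6) = 82.7098
CV = 82.7098 / 612.7143 = 0.13499 = 13.499%

13.5%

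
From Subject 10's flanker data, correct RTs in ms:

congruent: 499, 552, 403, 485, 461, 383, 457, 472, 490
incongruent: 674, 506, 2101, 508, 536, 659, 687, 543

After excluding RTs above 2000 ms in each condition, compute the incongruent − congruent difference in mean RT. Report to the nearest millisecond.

incongruent: exclude 2101
M(congruent) = 4202/9 = 466.889
M(incongruent) = 4113/7 = 587.571
Difference = 587.571 − 466.889 = 120.683 ms

121 ms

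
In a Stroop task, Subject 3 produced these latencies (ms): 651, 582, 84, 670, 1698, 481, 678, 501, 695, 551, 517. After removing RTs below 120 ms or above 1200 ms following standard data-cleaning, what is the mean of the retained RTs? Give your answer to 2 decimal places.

591.78 ms

Excluded: 84, 1698
Retained (n=9): Σ = 5326
Mean = 5326/9 = 591.7778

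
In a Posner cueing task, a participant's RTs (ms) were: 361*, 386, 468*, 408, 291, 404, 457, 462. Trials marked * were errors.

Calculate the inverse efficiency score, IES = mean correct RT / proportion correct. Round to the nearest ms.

Correct trials (n=6): 386, 408, 291, 404, 457, 462
Mean correct RT = 2408/6 = 401.3333 ms
Proportion correct = 6/8
IES = 401.3333 / (6/8) = 535.111 ms

535 ms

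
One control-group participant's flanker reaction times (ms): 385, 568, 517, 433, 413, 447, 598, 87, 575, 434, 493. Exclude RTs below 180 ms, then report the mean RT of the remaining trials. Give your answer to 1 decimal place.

Excluded: 87
Retained (n=10): Σ = 4863
Mean = 4863/10 = 486.3000

486.3 ms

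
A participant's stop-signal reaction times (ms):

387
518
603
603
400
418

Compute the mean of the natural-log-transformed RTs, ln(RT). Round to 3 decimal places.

ln(RT): 5.9584, 6.2500, 6.4019, 6.4019, 5.9915, 6.0355
Σ ln(RT) = 37.0392
Mean = 37.0392/6 = 6.17320

6.173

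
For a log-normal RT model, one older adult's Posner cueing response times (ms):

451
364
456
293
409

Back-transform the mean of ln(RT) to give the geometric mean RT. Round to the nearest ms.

ln(RT): 6.1115, 5.8972, 6.1225, 5.6802, 6.0137
Mean ln(RT) = 29.8250/5 = 5.96500
Geometric mean = exp(5.96500) = 389.55 ms

390 ms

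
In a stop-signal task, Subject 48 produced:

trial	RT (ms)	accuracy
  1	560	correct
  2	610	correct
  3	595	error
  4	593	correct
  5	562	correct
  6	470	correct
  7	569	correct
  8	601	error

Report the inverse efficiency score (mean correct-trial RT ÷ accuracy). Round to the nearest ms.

Correct trials (n=6): 560, 610, 593, 562, 470, 569
Mean correct RT = 3364/6 = 560.6667 ms
Proportion correct = 6/8
IES = 560.6667 / (6/8) = 747.556 ms

748 ms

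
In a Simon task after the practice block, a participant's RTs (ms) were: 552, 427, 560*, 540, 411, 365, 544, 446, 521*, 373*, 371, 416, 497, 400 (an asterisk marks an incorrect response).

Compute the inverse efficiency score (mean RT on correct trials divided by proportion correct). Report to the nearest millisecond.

Correct trials (n=11): 552, 427, 540, 411, 365, 544, 446, 371, 416, 497, 400
Mean correct RT = 4969/11 = 451.7273 ms
Proportion correct = 11/14
IES = 451.7273 / (11/14) = 574.926 ms

575 ms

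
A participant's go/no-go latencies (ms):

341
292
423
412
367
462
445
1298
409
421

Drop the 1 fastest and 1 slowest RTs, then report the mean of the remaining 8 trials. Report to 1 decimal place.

410.0 ms

Sorted: 292, 341, 367, 409, 412, 421, 423, 445, 462, 1298
Drop lowest 1 (292) and highest 1 (1298)
Remaining (n=8): Σ = 3280, mean = 3280/8 = 410.000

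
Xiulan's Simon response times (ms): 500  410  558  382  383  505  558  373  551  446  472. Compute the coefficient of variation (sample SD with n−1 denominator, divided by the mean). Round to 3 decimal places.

n = 11, Σ = 5138, M = 467.0909
Σ(x−M)² = 52982.909; s = √(52982.909/10) = 72.7894
CV = 72.7894 / 467.0909 = 0.15584

0.156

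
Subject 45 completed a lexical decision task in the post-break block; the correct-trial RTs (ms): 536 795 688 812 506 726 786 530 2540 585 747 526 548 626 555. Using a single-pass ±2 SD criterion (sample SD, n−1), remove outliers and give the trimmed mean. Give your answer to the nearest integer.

n = 15, ΣRT = 11506, M = 767.067
Σ(x−M)² = 3536662.93; s = √(3536662.93/14) = 502.612
Cutoffs: 767.067 ± 2·502.612 → [-238.2, 1772.3]
Outside: 2540 → excluded.
Retained (n=14): Σ = 8966, mean = 8966/14 = 640.429

640 ms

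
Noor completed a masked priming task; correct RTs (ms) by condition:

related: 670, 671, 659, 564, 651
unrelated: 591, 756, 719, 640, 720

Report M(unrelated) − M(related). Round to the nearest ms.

M(related) = 3215/5 = 643.000
M(unrelated) = 3426/5 = 685.200
Difference = 685.200 − 643.000 = 42.200 ms

42 ms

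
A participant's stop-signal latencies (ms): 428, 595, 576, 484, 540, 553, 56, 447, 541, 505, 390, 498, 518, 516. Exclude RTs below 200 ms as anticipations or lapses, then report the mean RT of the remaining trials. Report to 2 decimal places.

Excluded: 56
Retained (n=13): Σ = 6591
Mean = 6591/13 = 507.0000

507.00 ms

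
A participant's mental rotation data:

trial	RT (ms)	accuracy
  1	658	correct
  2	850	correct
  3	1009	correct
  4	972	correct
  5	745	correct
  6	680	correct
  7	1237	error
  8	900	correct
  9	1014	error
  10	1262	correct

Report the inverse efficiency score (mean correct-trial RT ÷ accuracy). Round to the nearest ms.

1106 ms

Correct trials (n=8): 658, 850, 1009, 972, 745, 680, 900, 1262
Mean correct RT = 7076/8 = 884.5000 ms
Proportion correct = 8/10
IES = 884.5000 / (8/10) = 1105.625 ms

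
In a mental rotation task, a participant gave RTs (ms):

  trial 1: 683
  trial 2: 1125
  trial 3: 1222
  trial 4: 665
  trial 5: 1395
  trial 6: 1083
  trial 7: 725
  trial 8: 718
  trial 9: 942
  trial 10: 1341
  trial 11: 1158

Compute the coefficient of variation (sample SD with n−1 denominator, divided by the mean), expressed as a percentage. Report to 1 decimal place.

27.1%

n = 11, Σ = 11057, M = 1005.1818
Σ(x−M)² = 739999.636; s = √(739999.636/10) = 272.0293
CV = 272.0293 / 1005.1818 = 0.27063 = 27.063%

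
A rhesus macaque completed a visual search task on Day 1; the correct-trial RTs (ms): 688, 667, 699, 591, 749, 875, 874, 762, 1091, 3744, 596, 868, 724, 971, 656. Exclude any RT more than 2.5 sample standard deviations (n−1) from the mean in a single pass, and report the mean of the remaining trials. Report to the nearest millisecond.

n = 15, ΣRT = 14555, M = 970.333
Σ(x−M)² = 8517869.33; s = √(8517869.33/14) = 780.012
Cutoffs: 970.333 ± 2.5·780.012 → [-979.7, 2920.4]
Outside: 3744 → excluded.
Retained (n=14): Σ = 10811, mean = 10811/14 = 772.214

772 ms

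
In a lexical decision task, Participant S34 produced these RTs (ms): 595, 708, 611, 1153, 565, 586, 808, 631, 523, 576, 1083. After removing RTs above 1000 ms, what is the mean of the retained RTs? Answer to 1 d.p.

622.6 ms

Excluded: 1083, 1153
Retained (n=9): Σ = 5603
Mean = 5603/9 = 622.5556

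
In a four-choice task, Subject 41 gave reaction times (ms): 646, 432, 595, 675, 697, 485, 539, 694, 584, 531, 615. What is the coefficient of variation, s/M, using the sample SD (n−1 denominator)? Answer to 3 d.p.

0.147

n = 11, Σ = 6493, M = 590.2727
Σ(x−M)² = 75382.182; s = √(75382.182/10) = 86.8229
CV = 86.8229 / 590.2727 = 0.14709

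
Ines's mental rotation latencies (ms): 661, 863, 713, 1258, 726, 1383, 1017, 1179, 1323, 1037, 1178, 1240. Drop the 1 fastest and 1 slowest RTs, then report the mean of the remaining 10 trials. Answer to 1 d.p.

1053.4 ms

Sorted: 661, 713, 726, 863, 1017, 1037, 1178, 1179, 1240, 1258, 1323, 1383
Drop lowest 1 (661) and highest 1 (1383)
Remaining (n=10): Σ = 10534, mean = 10534/10 = 1053.400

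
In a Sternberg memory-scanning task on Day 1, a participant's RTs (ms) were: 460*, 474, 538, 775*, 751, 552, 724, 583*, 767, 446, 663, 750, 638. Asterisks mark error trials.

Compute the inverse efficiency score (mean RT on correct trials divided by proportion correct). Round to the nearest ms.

Correct trials (n=10): 474, 538, 751, 552, 724, 767, 446, 663, 750, 638
Mean correct RT = 6303/10 = 630.3000 ms
Proportion correct = 10/13
IES = 630.3000 / (10/13) = 819.390 ms

819 ms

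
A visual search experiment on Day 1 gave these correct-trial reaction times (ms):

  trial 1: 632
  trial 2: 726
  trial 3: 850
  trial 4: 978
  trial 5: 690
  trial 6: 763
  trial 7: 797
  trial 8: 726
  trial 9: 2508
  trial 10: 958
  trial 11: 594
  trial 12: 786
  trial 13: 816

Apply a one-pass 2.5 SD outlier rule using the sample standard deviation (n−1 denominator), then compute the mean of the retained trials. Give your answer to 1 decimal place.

776.3 ms

n = 13, ΣRT = 11824, M = 909.538
Σ(x−M)² = 2915971.23; s = √(2915971.23/12) = 492.948
Cutoffs: 909.538 ± 2.5·492.948 → [-322.8, 2141.9]
Outside: 2508 → excluded.
Retained (n=12): Σ = 9316, mean = 9316/12 = 776.333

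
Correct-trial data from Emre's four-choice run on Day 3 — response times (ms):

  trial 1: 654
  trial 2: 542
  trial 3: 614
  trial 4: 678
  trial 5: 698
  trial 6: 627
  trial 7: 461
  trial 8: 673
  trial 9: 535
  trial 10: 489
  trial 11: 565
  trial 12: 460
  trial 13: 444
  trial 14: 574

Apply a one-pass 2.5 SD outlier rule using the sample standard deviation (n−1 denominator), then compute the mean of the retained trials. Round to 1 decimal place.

572.4 ms

n = 14, ΣRT = 8014, M = 572.429
Σ(x−M)² = 99283.43; s = √(99283.43/13) = 87.391
Cutoffs: 572.429 ± 2.5·87.391 → [354.0, 790.9]
No RTs fall outside the cutoffs; all 14 retained. Mean = 8014/14 = 572.429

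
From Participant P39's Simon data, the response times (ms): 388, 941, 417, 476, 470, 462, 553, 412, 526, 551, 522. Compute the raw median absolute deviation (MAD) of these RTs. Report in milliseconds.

Sorted: 388, 412, 417, 462, 470, 476, 522, 526, 551, 553, 941 → median = 476
|x − 476|: 88, 465, 59, 0, 6, 14, 77, 64, 50, 75, 46
Sorted deviations: 0, 6, 14, 46, 50, 59, 64, 75, 77, 88, 465 → MAD = 59

59 ms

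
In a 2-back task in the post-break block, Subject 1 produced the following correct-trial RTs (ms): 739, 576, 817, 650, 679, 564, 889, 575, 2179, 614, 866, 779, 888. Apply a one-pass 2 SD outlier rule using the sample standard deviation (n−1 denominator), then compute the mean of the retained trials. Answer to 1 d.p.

n = 13, ΣRT = 10815, M = 831.923
Σ(x−M)² = 2141098.92; s = √(2141098.92/12) = 422.404
Cutoffs: 831.923 ± 2·422.404 → [-12.9, 1676.7]
Outside: 2179 → excluded.
Retained (n=12): Σ = 8636, mean = 8636/12 = 719.667

719.7 ms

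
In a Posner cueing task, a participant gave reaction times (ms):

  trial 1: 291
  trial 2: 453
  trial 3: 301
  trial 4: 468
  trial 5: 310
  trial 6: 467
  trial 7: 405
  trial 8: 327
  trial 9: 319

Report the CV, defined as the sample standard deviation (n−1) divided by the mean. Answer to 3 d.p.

0.205

n = 9, Σ = 3341, M = 371.2222
Σ(x−M)² = 46165.556; s = √(46165.556/8) = 75.9651
CV = 75.9651 / 371.2222 = 0.20464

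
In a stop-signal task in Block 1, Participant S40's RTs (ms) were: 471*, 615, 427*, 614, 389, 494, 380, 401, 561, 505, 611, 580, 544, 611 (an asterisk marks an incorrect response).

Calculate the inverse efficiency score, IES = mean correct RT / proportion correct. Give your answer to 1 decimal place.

613.0 ms

Correct trials (n=12): 615, 614, 389, 494, 380, 401, 561, 505, 611, 580, 544, 611
Mean correct RT = 6305/12 = 525.4167 ms
Proportion correct = 12/14
IES = 525.4167 / (12/14) = 612.986 ms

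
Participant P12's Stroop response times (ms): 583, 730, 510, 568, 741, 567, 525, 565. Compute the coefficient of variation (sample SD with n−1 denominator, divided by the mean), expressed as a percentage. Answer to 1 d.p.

14.7%

n = 8, Σ = 4789, M = 598.6250
Σ(x−M)² = 54117.875; s = √(54117.875/7) = 87.9268
CV = 87.9268 / 598.6250 = 0.14688 = 14.688%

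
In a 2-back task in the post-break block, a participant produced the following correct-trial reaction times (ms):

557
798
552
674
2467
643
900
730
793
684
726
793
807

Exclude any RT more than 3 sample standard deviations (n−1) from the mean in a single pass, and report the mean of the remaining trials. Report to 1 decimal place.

n = 13, ΣRT = 11124, M = 855.692
Σ(x−M)² = 2933628.77; s = √(2933628.77/12) = 494.438
Cutoffs: 855.692 ± 3·494.438 → [-627.6, 2339.0]
Outside: 2467 → excluded.
Retained (n=12): Σ = 8657, mean = 8657/12 = 721.417

721.4 ms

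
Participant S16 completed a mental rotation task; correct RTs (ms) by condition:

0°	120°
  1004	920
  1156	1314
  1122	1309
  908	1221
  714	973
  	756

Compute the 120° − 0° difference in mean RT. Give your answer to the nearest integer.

M(0°) = 4904/5 = 980.800
M(120°) = 6493/6 = 1082.167
Difference = 1082.167 − 980.800 = 101.367 ms

101 ms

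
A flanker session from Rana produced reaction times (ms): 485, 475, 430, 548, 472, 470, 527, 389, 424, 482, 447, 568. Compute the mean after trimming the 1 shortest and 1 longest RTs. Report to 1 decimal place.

476.0 ms

Sorted: 389, 424, 430, 447, 470, 472, 475, 482, 485, 527, 548, 568
Drop lowest 1 (389) and highest 1 (568)
Remaining (n=10): Σ = 4760, mean = 4760/10 = 476.000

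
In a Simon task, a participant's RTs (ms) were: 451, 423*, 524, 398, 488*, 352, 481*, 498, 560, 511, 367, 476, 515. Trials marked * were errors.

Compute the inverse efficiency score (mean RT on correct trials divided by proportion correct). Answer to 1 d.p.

604.8 ms

Correct trials (n=10): 451, 524, 398, 352, 498, 560, 511, 367, 476, 515
Mean correct RT = 4652/10 = 465.2000 ms
Proportion correct = 10/13
IES = 465.2000 / (10/13) = 604.760 ms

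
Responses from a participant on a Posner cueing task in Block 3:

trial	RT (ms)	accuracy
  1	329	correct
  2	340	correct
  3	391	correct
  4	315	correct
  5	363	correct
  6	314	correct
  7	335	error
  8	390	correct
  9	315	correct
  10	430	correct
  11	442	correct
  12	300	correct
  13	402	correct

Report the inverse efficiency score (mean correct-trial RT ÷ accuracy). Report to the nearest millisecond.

391 ms

Correct trials (n=12): 329, 340, 391, 315, 363, 314, 390, 315, 430, 442, 300, 402
Mean correct RT = 4331/12 = 360.9167 ms
Proportion correct = 12/13
IES = 360.9167 / (12/13) = 390.993 ms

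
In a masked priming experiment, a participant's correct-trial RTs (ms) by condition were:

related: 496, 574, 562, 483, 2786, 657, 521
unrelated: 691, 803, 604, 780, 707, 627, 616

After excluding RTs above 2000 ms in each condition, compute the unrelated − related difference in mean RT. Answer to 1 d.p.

140.9 ms

related: exclude 2786
M(related) = 3293/6 = 548.833
M(unrelated) = 4828/7 = 689.714
Difference = 689.714 − 548.833 = 140.881 ms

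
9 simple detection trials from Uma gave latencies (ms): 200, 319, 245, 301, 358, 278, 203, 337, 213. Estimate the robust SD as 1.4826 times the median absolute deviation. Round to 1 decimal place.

87.5 ms

Sorted: 200, 203, 213, 245, 278, 301, 319, 337, 358 → median = 278
|x − 278| sorted: 0, 23, 33, 41, 59, 65, 75, 78, 80 → MAD = 59
Robust SD ≈ 1.4826 × 59 = 87.473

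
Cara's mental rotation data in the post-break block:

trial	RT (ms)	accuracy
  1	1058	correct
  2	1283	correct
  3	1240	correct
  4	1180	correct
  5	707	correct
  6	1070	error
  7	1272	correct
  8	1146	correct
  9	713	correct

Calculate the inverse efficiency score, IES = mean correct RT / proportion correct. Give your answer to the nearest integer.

Correct trials (n=8): 1058, 1283, 1240, 1180, 707, 1272, 1146, 713
Mean correct RT = 8599/8 = 1074.8750 ms
Proportion correct = 8/9
IES = 1074.8750 / (8/9) = 1209.234 ms

1209 ms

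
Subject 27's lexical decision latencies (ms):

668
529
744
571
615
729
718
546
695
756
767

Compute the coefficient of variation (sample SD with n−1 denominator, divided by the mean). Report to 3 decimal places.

0.131

n = 11, Σ = 7338, M = 667.0909
Σ(x−M)² = 76684.909; s = √(76684.909/10) = 87.5699
CV = 87.5699 / 667.0909 = 0.13127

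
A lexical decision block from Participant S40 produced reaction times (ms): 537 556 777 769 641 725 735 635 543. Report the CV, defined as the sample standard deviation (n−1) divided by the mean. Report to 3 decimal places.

n = 9, Σ = 5918, M = 657.5556
Σ(x−M)² = 75986.222; s = √(75986.222/8) = 97.4591
CV = 97.4591 / 657.5556 = 0.14821

0.148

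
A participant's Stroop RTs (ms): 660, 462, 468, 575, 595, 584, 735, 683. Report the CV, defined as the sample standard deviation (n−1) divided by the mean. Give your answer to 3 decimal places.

0.163

n = 8, Σ = 4762, M = 595.2500
Σ(x−M)² = 65907.500; s = √(65907.500/7) = 97.0328
CV = 97.0328 / 595.2500 = 0.16301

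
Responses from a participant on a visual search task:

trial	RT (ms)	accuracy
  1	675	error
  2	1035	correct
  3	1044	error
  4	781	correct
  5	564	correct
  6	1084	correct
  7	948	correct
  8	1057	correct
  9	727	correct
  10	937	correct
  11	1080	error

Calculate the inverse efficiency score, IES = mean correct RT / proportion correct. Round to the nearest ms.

Correct trials (n=8): 1035, 781, 564, 1084, 948, 1057, 727, 937
Mean correct RT = 7133/8 = 891.6250 ms
Proportion correct = 8/11
IES = 891.6250 / (8/11) = 1225.984 ms

1226 ms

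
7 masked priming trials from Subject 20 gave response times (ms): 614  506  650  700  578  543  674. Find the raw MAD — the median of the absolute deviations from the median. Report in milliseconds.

60 ms

Sorted: 506, 543, 578, 614, 650, 674, 700 → median = 614
|x − 614|: 0, 108, 36, 86, 36, 71, 60
Sorted deviations: 0, 36, 36, 60, 71, 86, 108 → MAD = 60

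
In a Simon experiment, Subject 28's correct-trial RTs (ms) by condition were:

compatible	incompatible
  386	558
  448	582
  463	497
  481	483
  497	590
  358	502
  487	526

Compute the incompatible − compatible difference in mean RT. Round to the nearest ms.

88 ms

M(compatible) = 3120/7 = 445.714
M(incompatible) = 3738/7 = 534.000
Difference = 534.000 − 445.714 = 88.286 ms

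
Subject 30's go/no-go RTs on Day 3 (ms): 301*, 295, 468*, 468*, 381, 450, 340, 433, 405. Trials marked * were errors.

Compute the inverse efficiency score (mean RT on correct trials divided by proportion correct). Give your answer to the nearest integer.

576 ms

Correct trials (n=6): 295, 381, 450, 340, 433, 405
Mean correct RT = 2304/6 = 384.0000 ms
Proportion correct = 6/9
IES = 384.0000 / (6/9) = 576.000 ms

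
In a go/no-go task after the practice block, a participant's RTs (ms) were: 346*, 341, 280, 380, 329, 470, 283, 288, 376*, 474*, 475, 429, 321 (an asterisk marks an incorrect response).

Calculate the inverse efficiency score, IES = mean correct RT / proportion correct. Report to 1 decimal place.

Correct trials (n=10): 341, 280, 380, 329, 470, 283, 288, 475, 429, 321
Mean correct RT = 3596/10 = 359.6000 ms
Proportion correct = 10/13
IES = 359.6000 / (10/13) = 467.480 ms

467.5 ms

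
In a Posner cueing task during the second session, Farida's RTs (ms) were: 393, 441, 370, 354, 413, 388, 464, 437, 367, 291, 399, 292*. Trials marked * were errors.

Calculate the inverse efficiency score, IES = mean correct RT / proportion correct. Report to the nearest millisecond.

Correct trials (n=11): 393, 441, 370, 354, 413, 388, 464, 437, 367, 291, 399
Mean correct RT = 4317/11 = 392.4545 ms
Proportion correct = 11/12
IES = 392.4545 / (11/12) = 428.132 ms

428 ms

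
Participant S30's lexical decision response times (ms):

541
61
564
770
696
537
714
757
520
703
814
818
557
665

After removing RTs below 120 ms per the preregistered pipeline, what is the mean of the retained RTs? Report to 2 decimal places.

665.85 ms

Excluded: 61
Retained (n=13): Σ = 8656
Mean = 8656/13 = 665.8462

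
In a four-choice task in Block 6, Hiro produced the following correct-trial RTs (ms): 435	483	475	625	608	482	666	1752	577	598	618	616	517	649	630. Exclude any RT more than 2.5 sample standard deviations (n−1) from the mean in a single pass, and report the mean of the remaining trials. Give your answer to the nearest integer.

570 ms

n = 15, ΣRT = 9731, M = 648.733
Σ(x−M)² = 1378290.93; s = √(1378290.93/14) = 313.766
Cutoffs: 648.733 ± 2.5·313.766 → [-135.7, 1433.1]
Outside: 1752 → excluded.
Retained (n=14): Σ = 7979, mean = 7979/14 = 569.929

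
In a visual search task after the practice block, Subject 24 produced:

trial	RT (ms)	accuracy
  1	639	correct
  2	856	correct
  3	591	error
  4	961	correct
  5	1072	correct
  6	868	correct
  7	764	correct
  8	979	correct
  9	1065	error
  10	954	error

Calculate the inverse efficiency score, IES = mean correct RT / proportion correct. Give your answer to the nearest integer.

Correct trials (n=7): 639, 856, 961, 1072, 868, 764, 979
Mean correct RT = 6139/7 = 877.0000 ms
Proportion correct = 7/10
IES = 877.0000 / (7/10) = 1252.857 ms

1253 ms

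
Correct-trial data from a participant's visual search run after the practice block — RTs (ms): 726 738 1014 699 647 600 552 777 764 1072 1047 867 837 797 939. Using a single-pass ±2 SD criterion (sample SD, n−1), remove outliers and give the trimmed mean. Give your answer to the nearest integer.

805 ms

n = 15, ΣRT = 12076, M = 805.067
Σ(x−M)² = 351850.93; s = √(351850.93/14) = 158.531
Cutoffs: 805.067 ± 2·158.531 → [488.0, 1122.1]
No RTs fall outside the cutoffs; all 15 retained. Mean = 12076/15 = 805.067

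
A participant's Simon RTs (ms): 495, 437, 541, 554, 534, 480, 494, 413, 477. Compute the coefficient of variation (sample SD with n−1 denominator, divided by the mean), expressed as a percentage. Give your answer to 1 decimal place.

n = 9, Σ = 4425, M = 491.6667
Σ(x−M)² = 17656.000; s = √(17656.000/8) = 46.9787
CV = 46.9787 / 491.6667 = 0.09555 = 9.555%

9.6%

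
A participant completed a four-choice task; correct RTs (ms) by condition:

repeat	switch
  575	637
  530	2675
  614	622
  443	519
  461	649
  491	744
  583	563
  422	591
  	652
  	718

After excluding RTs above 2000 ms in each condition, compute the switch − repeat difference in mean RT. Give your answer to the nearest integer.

118 ms

switch: exclude 2675
M(repeat) = 4119/8 = 514.875
M(switch) = 5695/9 = 632.778
Difference = 632.778 − 514.875 = 117.903 ms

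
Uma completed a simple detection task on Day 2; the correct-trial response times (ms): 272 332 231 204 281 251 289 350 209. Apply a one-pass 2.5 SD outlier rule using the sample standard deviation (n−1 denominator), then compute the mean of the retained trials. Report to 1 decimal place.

n = 9, ΣRT = 2419, M = 268.778
Σ(x−M)² = 20675.56; s = √(20675.56/8) = 50.837
Cutoffs: 268.778 ± 2.5·50.837 → [141.7, 395.9]
No RTs fall outside the cutoffs; all 9 retained. Mean = 2419/9 = 268.778

268.8 ms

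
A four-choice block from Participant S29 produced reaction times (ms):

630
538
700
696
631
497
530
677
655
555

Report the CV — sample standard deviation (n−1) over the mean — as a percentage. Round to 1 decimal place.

n = 10, Σ = 6109, M = 610.9000
Σ(x−M)² = 50220.900; s = √(50220.900/9) = 74.7001
CV = 74.7001 / 610.9000 = 0.12228 = 12.228%

12.2%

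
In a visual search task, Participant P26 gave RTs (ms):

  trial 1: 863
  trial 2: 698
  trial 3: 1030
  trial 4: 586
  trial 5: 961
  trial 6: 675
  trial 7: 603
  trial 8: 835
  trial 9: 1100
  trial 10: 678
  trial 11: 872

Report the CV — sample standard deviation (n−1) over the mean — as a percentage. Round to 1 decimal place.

n = 11, Σ = 8901, M = 809.1818
Σ(x−M)² = 303789.636; s = √(303789.636/10) = 174.2956
CV = 174.2956 / 809.1818 = 0.21540 = 21.540%

21.5%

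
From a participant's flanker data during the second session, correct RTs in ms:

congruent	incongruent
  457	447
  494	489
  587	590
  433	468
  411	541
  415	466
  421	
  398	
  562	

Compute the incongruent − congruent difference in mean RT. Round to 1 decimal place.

35.9 ms

M(congruent) = 4178/9 = 464.222
M(incongruent) = 3001/6 = 500.167
Difference = 500.167 − 464.222 = 35.944 ms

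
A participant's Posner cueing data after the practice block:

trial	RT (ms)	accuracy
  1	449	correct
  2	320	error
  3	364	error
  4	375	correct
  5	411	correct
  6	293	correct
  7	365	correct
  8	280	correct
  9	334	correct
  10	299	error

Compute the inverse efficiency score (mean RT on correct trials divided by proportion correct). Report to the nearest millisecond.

Correct trials (n=7): 449, 375, 411, 293, 365, 280, 334
Mean correct RT = 2507/7 = 358.1429 ms
Proportion correct = 7/10
IES = 358.1429 / (7/10) = 511.633 ms

512 ms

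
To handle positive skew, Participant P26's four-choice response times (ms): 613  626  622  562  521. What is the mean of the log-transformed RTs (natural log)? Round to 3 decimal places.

6.376

ln(RT): 6.4184, 6.4394, 6.4329, 6.3315, 6.2558
Σ ln(RT) = 31.8779
Mean = 31.8779/5 = 6.37558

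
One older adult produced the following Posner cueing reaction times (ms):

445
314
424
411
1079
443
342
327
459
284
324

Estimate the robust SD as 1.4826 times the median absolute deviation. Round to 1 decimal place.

102.3 ms

Sorted: 284, 314, 324, 327, 342, 411, 424, 443, 445, 459, 1079 → median = 411
|x − 411| sorted: 0, 13, 32, 34, 48, 69, 84, 87, 97, 127, 668 → MAD = 69
Robust SD ≈ 1.4826 × 69 = 102.299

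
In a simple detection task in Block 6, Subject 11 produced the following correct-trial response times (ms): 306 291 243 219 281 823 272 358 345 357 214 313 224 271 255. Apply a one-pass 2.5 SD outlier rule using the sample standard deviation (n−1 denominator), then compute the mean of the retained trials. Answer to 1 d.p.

n = 15, ΣRT = 4772, M = 318.133
Σ(x−M)² = 304513.73; s = √(304513.73/14) = 147.482
Cutoffs: 318.133 ± 2.5·147.482 → [-50.6, 686.8]
Outside: 823 → excluded.
Retained (n=14): Σ = 3949, mean = 3949/14 = 282.071

282.1 ms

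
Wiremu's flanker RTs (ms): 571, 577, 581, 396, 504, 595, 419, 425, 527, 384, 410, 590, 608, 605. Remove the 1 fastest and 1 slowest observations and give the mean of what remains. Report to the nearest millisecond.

Sorted: 384, 396, 410, 419, 425, 504, 527, 571, 577, 581, 590, 595, 605, 608
Drop lowest 1 (384) and highest 1 (608)
Remaining (n=12): Σ = 6200, mean = 6200/12 = 516.667

517 ms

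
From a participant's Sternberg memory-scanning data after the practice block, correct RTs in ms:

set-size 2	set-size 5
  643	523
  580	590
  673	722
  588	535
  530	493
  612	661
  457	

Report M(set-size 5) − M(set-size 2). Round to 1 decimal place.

4.0 ms

M(set-size 2) = 4083/7 = 583.286
M(set-size 5) = 3524/6 = 587.333
Difference = 587.333 − 583.286 = 4.048 ms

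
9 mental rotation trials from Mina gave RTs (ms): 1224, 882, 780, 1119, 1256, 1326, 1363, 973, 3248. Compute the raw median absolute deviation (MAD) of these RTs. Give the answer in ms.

139 ms

Sorted: 780, 882, 973, 1119, 1224, 1256, 1326, 1363, 3248 → median = 1224
|x − 1224|: 0, 342, 444, 105, 32, 102, 139, 251, 2024
Sorted deviations: 0, 32, 102, 105, 139, 251, 342, 444, 2024 → MAD = 139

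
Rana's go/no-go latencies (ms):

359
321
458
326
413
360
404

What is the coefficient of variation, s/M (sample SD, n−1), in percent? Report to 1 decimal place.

13.2%

n = 7, Σ = 2641, M = 377.2857
Σ(x−M)² = 14935.429; s = √(14935.429/6) = 49.8923
CV = 49.8923 / 377.2857 = 0.13224 = 13.224%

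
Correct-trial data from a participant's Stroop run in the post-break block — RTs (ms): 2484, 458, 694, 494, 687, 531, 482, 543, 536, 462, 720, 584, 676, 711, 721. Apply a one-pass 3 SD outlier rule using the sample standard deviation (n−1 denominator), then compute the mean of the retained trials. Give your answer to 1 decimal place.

592.8 ms

n = 15, ΣRT = 10783, M = 718.867
Σ(x−M)² = 3477789.73; s = √(3477789.73/14) = 498.411
Cutoffs: 718.867 ± 3·498.411 → [-776.4, 2214.1]
Outside: 2484 → excluded.
Retained (n=14): Σ = 8299, mean = 8299/14 = 592.786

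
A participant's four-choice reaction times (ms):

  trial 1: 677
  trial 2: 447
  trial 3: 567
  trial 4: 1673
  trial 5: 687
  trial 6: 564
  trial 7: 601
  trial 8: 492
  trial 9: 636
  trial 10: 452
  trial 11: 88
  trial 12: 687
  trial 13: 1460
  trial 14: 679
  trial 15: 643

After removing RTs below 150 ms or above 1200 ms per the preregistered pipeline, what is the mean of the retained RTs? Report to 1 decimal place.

Excluded: 88, 1460, 1673
Retained (n=12): Σ = 7132
Mean = 7132/12 = 594.3333

594.3 ms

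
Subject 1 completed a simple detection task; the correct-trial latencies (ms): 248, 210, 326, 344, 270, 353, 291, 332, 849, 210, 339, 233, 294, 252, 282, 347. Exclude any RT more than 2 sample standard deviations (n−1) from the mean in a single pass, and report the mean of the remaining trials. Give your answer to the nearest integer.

n = 16, ΣRT = 5180, M = 323.750
Σ(x−M)² = 329589.00; s = √(329589.00/15) = 148.232
Cutoffs: 323.750 ± 2·148.232 → [27.3, 620.2]
Outside: 849 → excluded.
Retained (n=15): Σ = 4331, mean = 4331/15 = 288.733

289 ms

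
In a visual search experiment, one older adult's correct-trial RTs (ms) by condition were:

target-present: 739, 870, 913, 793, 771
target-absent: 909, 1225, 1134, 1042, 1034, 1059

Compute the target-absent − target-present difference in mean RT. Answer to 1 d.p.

250.0 ms

M(target-present) = 4086/5 = 817.200
M(target-absent) = 6403/6 = 1067.167
Difference = 1067.167 − 817.200 = 249.967 ms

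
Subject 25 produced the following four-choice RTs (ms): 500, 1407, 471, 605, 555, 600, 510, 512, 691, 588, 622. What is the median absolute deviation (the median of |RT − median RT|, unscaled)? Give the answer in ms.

Sorted: 471, 500, 510, 512, 555, 588, 600, 605, 622, 691, 1407 → median = 588
|x − 588|: 88, 819, 117, 17, 33, 12, 78, 76, 103, 0, 34
Sorted deviations: 0, 12, 17, 33, 34, 76, 78, 88, 103, 117, 819 → MAD = 76

76 ms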